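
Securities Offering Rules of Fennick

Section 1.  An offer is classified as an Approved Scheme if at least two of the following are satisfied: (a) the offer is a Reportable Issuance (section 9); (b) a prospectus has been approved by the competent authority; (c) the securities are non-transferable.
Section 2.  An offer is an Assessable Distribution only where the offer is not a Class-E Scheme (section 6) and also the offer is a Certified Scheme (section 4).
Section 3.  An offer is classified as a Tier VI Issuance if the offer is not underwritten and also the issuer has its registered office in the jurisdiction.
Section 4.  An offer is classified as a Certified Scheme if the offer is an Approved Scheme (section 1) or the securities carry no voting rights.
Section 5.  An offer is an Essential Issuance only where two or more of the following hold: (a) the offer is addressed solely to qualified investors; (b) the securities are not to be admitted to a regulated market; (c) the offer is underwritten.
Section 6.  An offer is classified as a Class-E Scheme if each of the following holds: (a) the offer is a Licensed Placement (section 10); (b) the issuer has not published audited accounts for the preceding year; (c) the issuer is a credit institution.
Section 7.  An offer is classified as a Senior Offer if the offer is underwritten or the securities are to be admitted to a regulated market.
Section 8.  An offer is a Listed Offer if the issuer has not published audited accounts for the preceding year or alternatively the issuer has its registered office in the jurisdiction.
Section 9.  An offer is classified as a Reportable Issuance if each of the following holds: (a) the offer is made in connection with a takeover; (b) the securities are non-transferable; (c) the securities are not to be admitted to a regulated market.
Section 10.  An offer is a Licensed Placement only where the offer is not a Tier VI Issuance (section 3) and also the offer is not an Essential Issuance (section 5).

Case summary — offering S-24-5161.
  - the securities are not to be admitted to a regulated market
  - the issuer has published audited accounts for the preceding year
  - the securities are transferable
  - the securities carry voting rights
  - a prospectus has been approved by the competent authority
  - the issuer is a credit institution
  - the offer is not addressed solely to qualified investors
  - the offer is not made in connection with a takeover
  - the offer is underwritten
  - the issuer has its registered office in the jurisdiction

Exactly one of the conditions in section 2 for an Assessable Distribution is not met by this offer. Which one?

section 3 — Tier VI Issuance: [the offer is not underwritten? no] AND [the issuer has its registered office in the jurisdiction? yes] → not satisfied.
section 5 — Essential Issuance: the offer is addressed solely to qualified investors? no; the securities are not to be admitted to a regulated market? yes; the offer is underwritten? yes — 2 of 3 hold (need ≥2) → satisfied.
section 10 — Licensed Placement: [not a Tier VI Issuance (section 3)? yes] AND [not an Essential Issuance (section 5)? no] → not satisfied.
section 6 — Class-E Scheme: [Licensed Placement (section 10)? no] AND [the issuer has not published audited accounts for the preceding year? no] AND [the issuer is a credit institution? yes] → not satisfied.
section 9 — Reportable Issuance: [the offer is made in connection with a takeover? no] AND [the securities are non-transferable? no] AND [the securities are not to be admitted to a regulated market? yes] → not satisfied.
section 1 — Approved Scheme: Reportable Issuance (section 9)? no; a prospectus has been approved by the competent authority? yes; the securities are non-transferable? no — 1 of 3 hold (need ≥2) → not satisfied.
section 4 — Certified Scheme: [Approved Scheme (section 1)? no] OR [the securities carry no voting rights? no] → not satisfied.
section 2 — Assessable Distribution: [not a Class-E Scheme (section 6)? yes] AND [Certified Scheme (section 4)? no] → not satisfied.

Certified Scheme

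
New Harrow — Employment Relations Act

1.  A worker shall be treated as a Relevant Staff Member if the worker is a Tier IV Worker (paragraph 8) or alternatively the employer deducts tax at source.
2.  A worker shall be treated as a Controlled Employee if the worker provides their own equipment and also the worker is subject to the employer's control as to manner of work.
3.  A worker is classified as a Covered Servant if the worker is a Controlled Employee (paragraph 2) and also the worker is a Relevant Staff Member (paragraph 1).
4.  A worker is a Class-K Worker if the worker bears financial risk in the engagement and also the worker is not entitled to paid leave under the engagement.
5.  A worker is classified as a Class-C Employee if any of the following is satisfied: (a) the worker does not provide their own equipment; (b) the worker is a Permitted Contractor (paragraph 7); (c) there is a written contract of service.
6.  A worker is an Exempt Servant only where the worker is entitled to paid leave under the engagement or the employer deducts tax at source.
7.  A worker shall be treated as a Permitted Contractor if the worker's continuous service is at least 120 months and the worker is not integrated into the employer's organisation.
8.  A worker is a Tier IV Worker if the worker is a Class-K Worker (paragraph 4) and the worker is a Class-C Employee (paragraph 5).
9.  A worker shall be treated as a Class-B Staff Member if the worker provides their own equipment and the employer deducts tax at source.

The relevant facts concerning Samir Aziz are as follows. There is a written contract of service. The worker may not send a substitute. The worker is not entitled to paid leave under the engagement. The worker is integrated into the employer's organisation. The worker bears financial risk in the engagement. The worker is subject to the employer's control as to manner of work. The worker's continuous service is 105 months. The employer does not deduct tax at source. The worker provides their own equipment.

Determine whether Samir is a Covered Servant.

Yes

paragraph 2 — Controlled Employee: [the worker provides their own equipment? yes] AND [the worker is subject to the employer's control as to manner of work? yes] → satisfied.
paragraph 4 — Class-K Worker: [the worker bears financial risk in the engagement? yes] AND [the worker is not entitled to paid leave under the engagement? yes] → satisfied.
paragraph 7 — Permitted Contractor: [worker's continuous service: 105 months ≥ 120 months? no] AND [the worker is not integrated into the employer's organisation? no] → not satisfied.
paragraph 5 — Class-C Employee: [the worker does not provide their own equipment? no] OR [Permitted Contractor (paragraph 7)? no] OR [there is a written contract of service? yes] → satisfied.
paragraph 8 — Tier IV Worker: [Class-K Worker (paragraph 4)? yes] AND [Class-C Employee (paragraph 5)? yes] → satisfied.
paragraph 1 — Relevant Staff Member: [Tier IV Worker (paragraph 8)? yes] OR [the employer deducts tax at source? no] → satisfied.
paragraph 3 — Covered Servant: [Controlled Employee (paragraph 2)? yes] AND [Relevant Staff Member (paragraph 1)? yes] → satisfied.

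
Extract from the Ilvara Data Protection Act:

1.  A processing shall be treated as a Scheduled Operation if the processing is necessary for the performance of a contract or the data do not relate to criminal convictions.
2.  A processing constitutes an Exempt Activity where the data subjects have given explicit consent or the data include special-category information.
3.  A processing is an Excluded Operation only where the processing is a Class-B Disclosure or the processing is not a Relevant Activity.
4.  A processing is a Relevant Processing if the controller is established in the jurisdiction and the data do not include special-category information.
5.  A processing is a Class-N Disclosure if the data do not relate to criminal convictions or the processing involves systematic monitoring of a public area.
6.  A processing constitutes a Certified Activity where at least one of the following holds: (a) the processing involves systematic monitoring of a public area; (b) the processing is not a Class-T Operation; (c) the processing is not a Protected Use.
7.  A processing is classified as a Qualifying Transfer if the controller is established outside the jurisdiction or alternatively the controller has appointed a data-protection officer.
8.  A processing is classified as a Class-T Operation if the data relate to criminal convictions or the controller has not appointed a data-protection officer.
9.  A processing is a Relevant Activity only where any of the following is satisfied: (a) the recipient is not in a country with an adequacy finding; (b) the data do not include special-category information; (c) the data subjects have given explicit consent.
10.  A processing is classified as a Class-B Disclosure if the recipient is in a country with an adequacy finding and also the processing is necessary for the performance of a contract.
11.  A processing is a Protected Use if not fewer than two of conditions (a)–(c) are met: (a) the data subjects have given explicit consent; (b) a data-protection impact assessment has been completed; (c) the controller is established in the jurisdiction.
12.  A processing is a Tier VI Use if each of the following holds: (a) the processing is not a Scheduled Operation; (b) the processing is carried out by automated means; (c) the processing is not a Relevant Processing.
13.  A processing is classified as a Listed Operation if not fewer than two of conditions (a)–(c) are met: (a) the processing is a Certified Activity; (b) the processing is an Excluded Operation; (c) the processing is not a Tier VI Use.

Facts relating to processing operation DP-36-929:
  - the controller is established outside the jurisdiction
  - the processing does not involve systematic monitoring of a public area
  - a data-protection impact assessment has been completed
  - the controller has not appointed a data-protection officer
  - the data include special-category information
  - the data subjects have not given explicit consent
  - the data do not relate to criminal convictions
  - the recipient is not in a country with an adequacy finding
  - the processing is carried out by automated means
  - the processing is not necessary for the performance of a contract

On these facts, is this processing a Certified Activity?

paragraph 8 — Class-T Operation: [the data relate to criminal convictions? no] OR [the controller has not appointed a data-protection officer? yes] → satisfied.
paragraph 11 — Protected Use: the data subjects have given explicit consent? no; a data-protection impact assessment has been completed? yes; the controller is established in the jurisdiction? no — 1 of 3 hold (need ≥2) → not satisfied.
paragraph 6 — Certified Activity: [the processing involves systematic monitoring of a public area? no] OR [not a Class-T Operation (paragraph 8)? no] OR [not a Protected Use (paragraph 11)? yes] → satisfied.

Yes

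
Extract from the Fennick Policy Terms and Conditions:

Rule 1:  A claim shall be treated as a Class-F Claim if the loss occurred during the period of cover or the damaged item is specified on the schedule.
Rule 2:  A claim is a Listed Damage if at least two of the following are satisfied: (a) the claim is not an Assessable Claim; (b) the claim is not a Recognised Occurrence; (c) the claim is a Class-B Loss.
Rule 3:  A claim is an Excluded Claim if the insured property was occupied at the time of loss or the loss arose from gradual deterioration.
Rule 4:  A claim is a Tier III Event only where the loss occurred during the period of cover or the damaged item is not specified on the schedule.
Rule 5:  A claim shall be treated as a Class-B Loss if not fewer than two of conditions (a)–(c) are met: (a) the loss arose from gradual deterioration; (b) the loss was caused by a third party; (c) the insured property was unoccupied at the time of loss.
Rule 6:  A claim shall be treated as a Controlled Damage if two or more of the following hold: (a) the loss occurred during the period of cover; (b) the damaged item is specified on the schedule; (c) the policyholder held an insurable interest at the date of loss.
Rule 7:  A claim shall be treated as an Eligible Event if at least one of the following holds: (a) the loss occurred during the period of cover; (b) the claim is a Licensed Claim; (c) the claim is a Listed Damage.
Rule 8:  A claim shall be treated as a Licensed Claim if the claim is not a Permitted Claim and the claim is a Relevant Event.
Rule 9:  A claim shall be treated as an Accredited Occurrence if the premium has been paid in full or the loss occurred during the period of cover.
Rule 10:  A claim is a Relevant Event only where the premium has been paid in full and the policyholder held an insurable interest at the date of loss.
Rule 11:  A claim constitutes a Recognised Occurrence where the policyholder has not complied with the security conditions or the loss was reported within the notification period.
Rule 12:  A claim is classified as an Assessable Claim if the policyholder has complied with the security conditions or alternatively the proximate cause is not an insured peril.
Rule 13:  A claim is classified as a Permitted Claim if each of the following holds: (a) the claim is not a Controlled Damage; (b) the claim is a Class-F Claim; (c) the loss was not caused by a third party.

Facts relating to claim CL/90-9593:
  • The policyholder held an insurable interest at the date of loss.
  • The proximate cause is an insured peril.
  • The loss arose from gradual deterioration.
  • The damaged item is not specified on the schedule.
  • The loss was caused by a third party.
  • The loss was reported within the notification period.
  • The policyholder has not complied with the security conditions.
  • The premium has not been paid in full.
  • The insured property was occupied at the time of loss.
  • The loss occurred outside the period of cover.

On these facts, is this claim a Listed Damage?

Yes

rule 12 — Assessable Claim: [the policyholder has complied with the security conditions? no] OR [the proximate cause is not an insured peril? no] → not satisfied.
rule 11 — Recognised Occurrence: [the policyholder has not complied with the security conditions? yes] OR [the loss was reported within the notification period? yes] → satisfied.
rule 5 — Class-B Loss: the loss arose from gradual deterioration? yes; the loss was caused by a third party? yes; the insured property was unoccupied at the time of loss? no — 2 of 3 hold (need ≥2) → satisfied.
rule 2 — Listed Damage: not an Assessable Claim (rule 12)? yes; not a Recognised Occurrence (rule 11)? no; Class-B Loss (rule 5)? yes — 2 of 3 hold (need ≥2) → satisfied.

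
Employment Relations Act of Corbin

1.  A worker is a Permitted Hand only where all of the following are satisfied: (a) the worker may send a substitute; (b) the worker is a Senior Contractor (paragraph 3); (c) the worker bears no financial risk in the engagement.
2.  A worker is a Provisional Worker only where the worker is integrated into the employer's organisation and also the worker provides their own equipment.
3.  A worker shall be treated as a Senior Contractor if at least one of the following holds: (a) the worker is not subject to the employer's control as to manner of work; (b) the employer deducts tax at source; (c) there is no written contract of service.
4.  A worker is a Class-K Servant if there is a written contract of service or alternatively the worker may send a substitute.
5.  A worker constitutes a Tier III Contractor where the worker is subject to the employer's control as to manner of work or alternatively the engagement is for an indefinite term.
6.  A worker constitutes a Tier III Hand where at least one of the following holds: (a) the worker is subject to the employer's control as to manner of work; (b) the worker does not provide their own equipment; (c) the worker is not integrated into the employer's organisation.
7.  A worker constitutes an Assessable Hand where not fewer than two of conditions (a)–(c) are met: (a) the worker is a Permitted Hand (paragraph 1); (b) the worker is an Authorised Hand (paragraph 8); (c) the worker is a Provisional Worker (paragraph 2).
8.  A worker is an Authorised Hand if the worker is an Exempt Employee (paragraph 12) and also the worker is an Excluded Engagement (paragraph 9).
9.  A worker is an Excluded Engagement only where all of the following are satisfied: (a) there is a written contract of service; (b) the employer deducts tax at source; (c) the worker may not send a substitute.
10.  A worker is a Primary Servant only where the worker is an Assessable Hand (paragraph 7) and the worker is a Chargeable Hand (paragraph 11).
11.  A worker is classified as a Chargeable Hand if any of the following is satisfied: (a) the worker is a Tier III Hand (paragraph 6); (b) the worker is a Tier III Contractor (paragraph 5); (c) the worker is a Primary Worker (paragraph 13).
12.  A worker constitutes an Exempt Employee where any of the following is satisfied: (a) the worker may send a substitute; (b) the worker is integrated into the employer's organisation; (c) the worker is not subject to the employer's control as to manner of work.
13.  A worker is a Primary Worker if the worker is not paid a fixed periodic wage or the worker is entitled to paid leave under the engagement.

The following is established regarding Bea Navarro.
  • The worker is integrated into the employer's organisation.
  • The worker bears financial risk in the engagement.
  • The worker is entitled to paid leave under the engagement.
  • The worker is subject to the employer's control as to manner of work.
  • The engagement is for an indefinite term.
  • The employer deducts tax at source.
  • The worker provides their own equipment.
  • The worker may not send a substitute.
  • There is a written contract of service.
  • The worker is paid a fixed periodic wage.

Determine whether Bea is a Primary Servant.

Yes

Under paragraph 3: the worker is not subject to the employer's control as to manner of work? no; or the employer deducts tax at source? yes; or there is no written contract of service? no. So the worker is a Senior Contractor.
Under paragraph 1: the worker may send a substitute? no; and Senior Contractor (paragraph 3)? yes; and the worker bears no financial risk in the engagement? no. So the worker is not a Permitted Hand.
Under paragraph 12: the worker may send a substitute? no; or the worker is integrated into the employer's organisation? yes; or the worker is not subject to the employer's control as to manner of work? no. So the worker is an Exempt Employee.
Under paragraph 9: there is a written contract of service? yes; and the employer deducts tax at source? yes; and the worker may not send a substitute? yes. So the worker is an Excluded Engagement.
Under paragraph 8: Exempt Employee (paragraph 12)? yes; and Excluded Engagement (paragraph 9)? yes. So the worker is an Authorised Hand.
Under paragraph 2: the worker is integrated into the employer's organisation? yes; and the worker provides their own equipment? yes. So the worker is a Provisional Worker.
Under paragraph 7: Permitted Hand (paragraph 1)? no; Authorised Hand (paragraph 8)? yes; Provisional Worker (paragraph 2)? yes — 2 of 3 hold (need ≥2) → satisfied.
Under paragraph 6: the worker is subject to the employer's control as to manner of work? yes; or the worker does not provide their own equipment? no; or the worker is not integrated into the employer's organisation? no. So the worker is a Tier III Hand.
Under paragraph 5: the worker is subject to the employer's control as to manner of work? yes; or the engagement is for an indefinite term? yes. So the worker is a Tier III Contractor.
Under paragraph 13: the worker is not paid a fixed periodic wage? no; or the worker is entitled to paid leave under the engagement? yes. So the worker is a Primary Worker.
Under paragraph 11: Tier III Hand (paragraph 6)? yes; or Tier III Contractor (paragraph 5)? yes; or Primary Worker (paragraph 13)? yes. So the worker is a Chargeable Hand.
Under paragraph 10: Assessable Hand (paragraph 7)? yes; and Chargeable Hand (paragraph 11)? yes. So the worker is a Primary Servant.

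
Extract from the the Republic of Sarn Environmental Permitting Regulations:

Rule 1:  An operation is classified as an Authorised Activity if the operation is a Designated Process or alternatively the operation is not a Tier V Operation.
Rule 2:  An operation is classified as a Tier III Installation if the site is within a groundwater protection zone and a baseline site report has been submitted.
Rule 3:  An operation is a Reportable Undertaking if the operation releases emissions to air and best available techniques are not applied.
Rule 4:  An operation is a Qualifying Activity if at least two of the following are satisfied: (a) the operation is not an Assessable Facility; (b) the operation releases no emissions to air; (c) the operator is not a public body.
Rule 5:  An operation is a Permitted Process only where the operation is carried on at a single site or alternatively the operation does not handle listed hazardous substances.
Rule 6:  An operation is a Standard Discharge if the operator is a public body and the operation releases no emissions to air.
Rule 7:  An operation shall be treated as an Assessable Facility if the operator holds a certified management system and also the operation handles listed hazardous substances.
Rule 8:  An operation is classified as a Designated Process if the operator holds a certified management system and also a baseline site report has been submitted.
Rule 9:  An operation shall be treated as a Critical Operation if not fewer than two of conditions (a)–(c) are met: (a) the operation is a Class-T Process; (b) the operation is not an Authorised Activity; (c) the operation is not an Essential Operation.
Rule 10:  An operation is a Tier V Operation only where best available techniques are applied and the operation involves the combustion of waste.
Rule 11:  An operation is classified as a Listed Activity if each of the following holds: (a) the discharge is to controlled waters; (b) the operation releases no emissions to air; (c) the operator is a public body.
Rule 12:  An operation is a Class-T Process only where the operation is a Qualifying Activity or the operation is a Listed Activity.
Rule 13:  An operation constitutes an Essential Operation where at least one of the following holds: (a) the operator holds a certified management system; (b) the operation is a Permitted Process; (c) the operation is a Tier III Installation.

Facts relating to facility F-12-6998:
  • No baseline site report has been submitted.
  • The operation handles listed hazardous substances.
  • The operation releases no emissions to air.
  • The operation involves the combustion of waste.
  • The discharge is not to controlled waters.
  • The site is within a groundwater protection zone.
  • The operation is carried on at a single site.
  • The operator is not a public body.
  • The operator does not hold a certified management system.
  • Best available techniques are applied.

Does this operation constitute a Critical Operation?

rule 7 — Assessable Facility: [the operator holds a certified management system? no] AND [the operation handles listed hazardous substances? yes] → not satisfied.
rule 4 — Qualifying Activity: not an Assessable Facility (rule 7)? yes; the operation releases no emissions to air? yes; the operator is not a public body? yes — 3 of 3 hold (need ≥2) → satisfied.
rule 11 — Listed Activity: [the discharge is to controlled waters? no] AND [the operation releases no emissions to air? yes] AND [the operator is a public body? no] → not satisfied.
rule 12 — Class-T Process: [Qualifying Activity (rule 4)? yes] OR [Listed Activity (rule 11)? no] → satisfied.
rule 8 — Designated Process: [the operator holds a certified management system? no] AND [a baseline site report has been submitted? no] → not satisfied.
rule 10 — Tier V Operation: [best available techniques are applied? yes] AND [the operation involves the combustion of waste? yes] → satisfied.
rule 1 — Authorised Activity: [Designated Process (rule 8)? no] OR [not a Tier V Operation (rule 10)? no] → not satisfied.
rule 5 — Permitted Process: [the operation is carried on at a single site? yes] OR [the operation does not handle listed hazardous substances? no] → satisfied.
rule 2 — Tier III Installation: [the site is within a groundwater protection zone? yes] AND [a baseline site report has been submitted? no] → not satisfied.
rule 13 — Essential Operation: [the operator holds a certified management system? no] OR [Permitted Process (rule 5)? yes] OR [Tier III Installation (rule 2)? no] → satisfied.
rule 9 — Critical Operation: Class-T Process (rule 12)? yes; not an Authorised Activity (rule 1)? yes; not an Essential Operation (rule 13)? no — 2 of 3 hold (need ≥2) → satisfied.

Yes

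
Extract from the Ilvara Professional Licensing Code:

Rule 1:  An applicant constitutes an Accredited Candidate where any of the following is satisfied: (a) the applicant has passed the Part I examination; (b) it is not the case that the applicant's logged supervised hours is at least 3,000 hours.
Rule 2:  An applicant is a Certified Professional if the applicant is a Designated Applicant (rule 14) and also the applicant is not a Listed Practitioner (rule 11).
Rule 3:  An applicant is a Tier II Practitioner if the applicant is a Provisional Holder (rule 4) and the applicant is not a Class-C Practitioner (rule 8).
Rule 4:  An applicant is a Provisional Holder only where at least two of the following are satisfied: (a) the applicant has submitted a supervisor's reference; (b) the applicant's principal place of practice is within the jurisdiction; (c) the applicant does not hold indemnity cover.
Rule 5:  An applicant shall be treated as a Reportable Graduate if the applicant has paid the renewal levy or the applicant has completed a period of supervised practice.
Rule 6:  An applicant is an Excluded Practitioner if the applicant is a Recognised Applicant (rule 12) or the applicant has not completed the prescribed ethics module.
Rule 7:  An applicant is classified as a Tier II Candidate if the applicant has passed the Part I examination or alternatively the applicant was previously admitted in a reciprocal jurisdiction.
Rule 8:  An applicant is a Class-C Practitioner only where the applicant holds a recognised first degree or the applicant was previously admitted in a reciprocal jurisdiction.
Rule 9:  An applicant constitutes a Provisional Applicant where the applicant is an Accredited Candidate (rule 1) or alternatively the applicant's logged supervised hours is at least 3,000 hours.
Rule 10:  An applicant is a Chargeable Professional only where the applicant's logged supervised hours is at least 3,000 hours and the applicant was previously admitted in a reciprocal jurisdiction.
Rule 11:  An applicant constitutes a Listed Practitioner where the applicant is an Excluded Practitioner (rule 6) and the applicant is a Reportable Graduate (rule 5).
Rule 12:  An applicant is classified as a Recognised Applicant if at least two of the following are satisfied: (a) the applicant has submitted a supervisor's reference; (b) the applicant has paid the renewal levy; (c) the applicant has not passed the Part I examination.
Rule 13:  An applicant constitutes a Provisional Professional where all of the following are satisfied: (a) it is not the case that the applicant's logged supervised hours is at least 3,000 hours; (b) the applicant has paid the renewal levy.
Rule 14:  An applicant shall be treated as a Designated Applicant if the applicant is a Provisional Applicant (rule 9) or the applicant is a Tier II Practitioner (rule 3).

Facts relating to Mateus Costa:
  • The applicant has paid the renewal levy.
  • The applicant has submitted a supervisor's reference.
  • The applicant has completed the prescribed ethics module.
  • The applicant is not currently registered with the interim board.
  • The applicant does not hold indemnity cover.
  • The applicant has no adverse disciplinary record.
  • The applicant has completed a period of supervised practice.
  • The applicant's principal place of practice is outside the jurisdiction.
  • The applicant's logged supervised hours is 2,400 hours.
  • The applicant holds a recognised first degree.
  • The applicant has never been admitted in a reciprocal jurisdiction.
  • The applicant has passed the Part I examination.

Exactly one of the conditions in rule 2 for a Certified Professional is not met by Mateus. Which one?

rule 1 — Accredited Candidate: [the applicant has passed the Part I examination? yes] OR [applicant's logged supervised hours: 2,400 hours ≥ 3,000 hours? no, so negated condition yes] → satisfied.
rule 9 — Provisional Applicant: [Accredited Candidate (rule 1)? yes] OR [applicant's logged supervised hours: 2,400 hours ≥ 3,000 hours? no] → satisfied.
rule 4 — Provisional Holder: the applicant has submitted a supervisor's reference? yes; the applicant's principal place of practice is within the jurisdiction? no; the applicant does not hold indemnity cover? yes — 2 of 3 hold (need ≥2) → satisfied.
rule 8 — Class-C Practitioner: [the applicant holds a recognised first degree? yes] OR [the applicant was previously admitted in a reciprocal jurisdiction? no] → satisfied.
rule 3 — Tier II Practitioner: [Provisional Holder (rule 4)? yes] AND [not a Class-C Practitioner (rule 8)? no] → not satisfied.
rule 14 — Designated Applicant: [Provisional Applicant (rule 9)? yes] OR [Tier II Practitioner (rule 3)? no] → satisfied.
rule 12 — Recognised Applicant: the applicant has submitted a supervisor's reference? yes; the applicant has paid the renewal levy? yes; the applicant has not passed the Part I examination? no — 2 of 3 hold (need ≥2) → satisfied.
rule 6 — Excluded Practitioner: [Recognised Applicant (rule 12)? yes] OR [the applicant has not completed the prescribed ethics module? no] → satisfied.
rule 5 — Reportable Graduate: [the applicant has paid the renewal levy? yes] OR [the applicant has completed a period of supervised practice? yes] → satisfied.
rule 11 — Listed Practitioner: [Excluded Practitioner (rule 6)? yes] AND [Reportable Graduate (rule 5)? yes] → satisfied.
rule 2 — Certified Professional: [Designated Applicant (rule 14)? yes] AND [not a Listed Practitioner (rule 11)? no] → not satisfied.

Listed Practitioner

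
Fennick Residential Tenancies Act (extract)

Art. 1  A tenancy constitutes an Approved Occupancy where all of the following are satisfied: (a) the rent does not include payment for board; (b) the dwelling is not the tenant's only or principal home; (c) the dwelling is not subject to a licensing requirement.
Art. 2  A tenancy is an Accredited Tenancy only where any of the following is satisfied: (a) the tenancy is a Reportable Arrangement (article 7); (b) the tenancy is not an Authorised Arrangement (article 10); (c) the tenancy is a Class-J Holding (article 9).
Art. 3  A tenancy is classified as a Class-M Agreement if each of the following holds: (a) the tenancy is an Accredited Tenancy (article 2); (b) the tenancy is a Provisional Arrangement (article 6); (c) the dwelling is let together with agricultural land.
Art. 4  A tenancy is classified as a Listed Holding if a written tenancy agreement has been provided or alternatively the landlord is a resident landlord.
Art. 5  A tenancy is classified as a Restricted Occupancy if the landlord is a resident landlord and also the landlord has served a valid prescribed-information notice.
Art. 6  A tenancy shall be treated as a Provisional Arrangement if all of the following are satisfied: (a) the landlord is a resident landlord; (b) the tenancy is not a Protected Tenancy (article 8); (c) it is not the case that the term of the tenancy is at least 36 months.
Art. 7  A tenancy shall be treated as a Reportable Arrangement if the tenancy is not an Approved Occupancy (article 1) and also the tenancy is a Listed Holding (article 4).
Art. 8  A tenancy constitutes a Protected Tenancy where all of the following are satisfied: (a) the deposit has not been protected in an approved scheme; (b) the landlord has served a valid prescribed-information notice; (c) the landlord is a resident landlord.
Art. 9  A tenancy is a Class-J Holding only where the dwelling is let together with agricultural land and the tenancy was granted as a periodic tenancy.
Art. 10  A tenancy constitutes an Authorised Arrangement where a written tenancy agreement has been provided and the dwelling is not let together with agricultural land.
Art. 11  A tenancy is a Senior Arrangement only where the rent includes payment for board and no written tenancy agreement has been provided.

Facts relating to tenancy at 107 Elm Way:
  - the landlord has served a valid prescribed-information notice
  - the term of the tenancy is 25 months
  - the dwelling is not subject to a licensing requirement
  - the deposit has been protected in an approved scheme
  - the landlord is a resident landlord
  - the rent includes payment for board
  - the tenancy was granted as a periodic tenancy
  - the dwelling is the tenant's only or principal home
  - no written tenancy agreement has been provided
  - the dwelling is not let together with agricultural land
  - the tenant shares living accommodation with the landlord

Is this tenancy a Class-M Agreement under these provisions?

Under article 1: the rent does not include payment for board? no; and the dwelling is not the tenant's only or principal home? no; and the dwelling is not subject to a licensing requirement? yes. So the tenancy is not an Approved Occupancy.
Under article 4: a written tenancy agreement has been provided? no; or the landlord is a resident landlord? yes. So the tenancy is a Listed Holding.
Under article 7: not an Approved Occupancy (article 1)? yes; and Listed Holding (article 4)? yes. So the tenancy is a Reportable Arrangement.
Under article 10: a written tenancy agreement has been provided? no; and the dwelling is not let together with agricultural land? yes. So the tenancy is not an Authorised Arrangement.
Under article 9: the dwelling is let together with agricultural land? no; and the tenancy was granted as a periodic tenancy? yes. So the tenancy is not a Class-J Holding.
Under article 2: Reportable Arrangement (article 7)? yes; or not an Authorised Arrangement (article 10)? yes; or Class-J Holding (article 9)? no. So the tenancy is an Accredited Tenancy.
Under article 8: the deposit has not been protected in an approved scheme? no; and the landlord has served a valid prescribed-information notice? yes; and the landlord is a resident landlord? yes. So the tenancy is not a Protected Tenancy.
Under article 6: the landlord is a resident landlord? yes; and not a Protected Tenancy (article 8)? yes; and term of the tenancy: 25 months ≥ 36 months? no, so negated condition yes. So the tenancy is a Provisional Arrangement.
Under article 3: Accredited Tenancy (article 2)? yes; and Provisional Arrangement (article 6)? yes; and the dwelling is let together with agricultural land? no. So the tenancy is not a Class-M Agreement.

No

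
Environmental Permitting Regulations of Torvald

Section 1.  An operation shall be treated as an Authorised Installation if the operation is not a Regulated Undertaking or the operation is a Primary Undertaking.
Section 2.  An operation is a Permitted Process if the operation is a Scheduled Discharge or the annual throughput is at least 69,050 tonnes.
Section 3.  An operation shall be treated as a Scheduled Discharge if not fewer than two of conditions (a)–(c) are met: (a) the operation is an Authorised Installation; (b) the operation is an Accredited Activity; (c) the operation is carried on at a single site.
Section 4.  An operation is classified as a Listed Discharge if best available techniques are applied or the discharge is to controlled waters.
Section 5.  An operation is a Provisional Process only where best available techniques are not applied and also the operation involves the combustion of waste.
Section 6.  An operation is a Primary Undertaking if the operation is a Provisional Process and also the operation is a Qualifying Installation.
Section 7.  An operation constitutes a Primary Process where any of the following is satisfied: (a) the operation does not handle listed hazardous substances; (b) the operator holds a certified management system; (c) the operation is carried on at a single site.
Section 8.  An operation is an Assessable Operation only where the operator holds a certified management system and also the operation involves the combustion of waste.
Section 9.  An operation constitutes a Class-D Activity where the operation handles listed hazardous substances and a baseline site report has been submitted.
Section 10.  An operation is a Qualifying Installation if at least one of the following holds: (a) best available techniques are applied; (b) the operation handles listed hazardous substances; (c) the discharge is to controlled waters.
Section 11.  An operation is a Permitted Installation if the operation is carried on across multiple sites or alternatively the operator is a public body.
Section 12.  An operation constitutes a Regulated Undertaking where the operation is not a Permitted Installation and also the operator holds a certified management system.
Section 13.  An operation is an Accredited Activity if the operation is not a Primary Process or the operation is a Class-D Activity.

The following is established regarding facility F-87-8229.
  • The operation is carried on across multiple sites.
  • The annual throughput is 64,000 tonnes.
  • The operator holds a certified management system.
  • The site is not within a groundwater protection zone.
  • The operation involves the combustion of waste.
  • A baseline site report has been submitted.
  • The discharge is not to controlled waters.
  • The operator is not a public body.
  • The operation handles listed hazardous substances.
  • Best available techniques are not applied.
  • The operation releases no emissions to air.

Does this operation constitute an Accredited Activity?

Under section 7: the operation does not handle listed hazardous substances? no; or the operator holds a certified management system? yes; or the operation is carried on at a single site? no. So the operation is a Primary Process.
Under section 9: the operation handles listed hazardous substances? yes; and a baseline site report has been submitted? yes. So the operation is a Class-D Activity.
Under section 13: not a Primary Process (section 7)? no; or Class-D Activity (section 9)? yes. So the operation is an Accredited Activity.

Yes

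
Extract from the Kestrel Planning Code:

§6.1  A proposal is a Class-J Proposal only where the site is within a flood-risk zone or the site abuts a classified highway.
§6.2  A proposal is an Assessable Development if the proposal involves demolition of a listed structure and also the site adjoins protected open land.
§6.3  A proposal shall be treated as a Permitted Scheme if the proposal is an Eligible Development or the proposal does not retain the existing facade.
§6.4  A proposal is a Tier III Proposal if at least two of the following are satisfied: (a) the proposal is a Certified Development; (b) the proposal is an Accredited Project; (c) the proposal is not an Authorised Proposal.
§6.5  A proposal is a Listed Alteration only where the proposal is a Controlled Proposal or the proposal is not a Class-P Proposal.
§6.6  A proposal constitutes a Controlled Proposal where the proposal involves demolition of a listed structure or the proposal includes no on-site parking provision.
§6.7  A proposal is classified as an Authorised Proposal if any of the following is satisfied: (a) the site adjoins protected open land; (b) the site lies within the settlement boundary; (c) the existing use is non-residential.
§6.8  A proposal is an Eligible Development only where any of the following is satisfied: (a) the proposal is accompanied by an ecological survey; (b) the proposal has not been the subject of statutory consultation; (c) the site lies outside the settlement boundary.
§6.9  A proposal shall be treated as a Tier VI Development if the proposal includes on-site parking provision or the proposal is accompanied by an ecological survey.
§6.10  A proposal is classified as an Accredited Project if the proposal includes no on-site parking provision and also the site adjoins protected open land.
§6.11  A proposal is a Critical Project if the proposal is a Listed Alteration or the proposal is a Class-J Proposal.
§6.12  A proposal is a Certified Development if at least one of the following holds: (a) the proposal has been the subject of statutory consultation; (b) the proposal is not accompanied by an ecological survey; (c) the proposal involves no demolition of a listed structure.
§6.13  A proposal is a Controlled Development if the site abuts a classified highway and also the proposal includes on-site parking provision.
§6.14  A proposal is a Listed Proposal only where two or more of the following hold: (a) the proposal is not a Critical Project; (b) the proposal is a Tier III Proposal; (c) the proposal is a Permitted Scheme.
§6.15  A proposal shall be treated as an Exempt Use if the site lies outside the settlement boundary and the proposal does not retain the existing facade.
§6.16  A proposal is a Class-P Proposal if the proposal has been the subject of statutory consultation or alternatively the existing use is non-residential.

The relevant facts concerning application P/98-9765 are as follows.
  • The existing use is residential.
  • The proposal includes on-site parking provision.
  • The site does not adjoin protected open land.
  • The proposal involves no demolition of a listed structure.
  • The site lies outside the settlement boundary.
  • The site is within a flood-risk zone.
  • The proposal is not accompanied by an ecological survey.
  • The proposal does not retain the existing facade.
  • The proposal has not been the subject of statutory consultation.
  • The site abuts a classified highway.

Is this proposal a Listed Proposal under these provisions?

§6.6 — Controlled Proposal: [the proposal involves demolition of a listed structure? no] OR [the proposal includes no on-site parking provision? no] → not satisfied.
§6.16 — Class-P Proposal: [the proposal has been the subject of statutory consultation? no] OR [the existing use is non-residential? no] → not satisfied.
§6.5 — Listed Alteration: [Controlled Proposal (§6.6)? no] OR [not a Class-P Proposal (§6.16)? yes] → satisfied.
§6.1 — Class-J Proposal: [the site is within a flood-risk zone? yes] OR [the site abuts a classified highway? yes] → satisfied.
§6.11 — Critical Project: [Listed Alteration (§6.5)? yes] OR [Class-J Proposal (§6.1)? yes] → satisfied.
§6.12 — Certified Development: [the proposal has been the subject of statutory consultation? no] OR [the proposal is not accompanied by an ecological survey? yes] OR [the proposal involves no demolition of a listed structure? yes] → satisfied.
§6.10 — Accredited Project: [the proposal includes no on-site parking provision? no] AND [the site adjoins protected open land? no] → not satisfied.
§6.7 — Authorised Proposal: [the site adjoins protected open land? no] OR [the site lies within the settlement boundary? no] OR [the existing use is non-residential? no] → not satisfied.
§6.4 — Tier III Proposal: Certified Development (§6.12)? yes; Accredited Project (§6.10)? no; not an Authorised Proposal (§6.7)? yes — 2 of 3 hold (need ≥2) → satisfied.
§6.8 — Eligible Development: [the proposal is accompanied by an ecological survey? no] OR [the proposal has not been the subject of statutory consultation? yes] OR [the site lies outside the settlement boundary? yes] → satisfied.
§6.3 — Permitted Scheme: [Eligible Development (§6.8)? yes] OR [the proposal does not retain the existing facade? yes] → satisfied.
§6.14 — Listed Proposal: not a Critical Project (§6.11)? no; Tier III Proposal (§6.4)? yes; Permitted Scheme (§6.3)? yes — 2 of 3 hold (need ≥2) → satisfied.

Yes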